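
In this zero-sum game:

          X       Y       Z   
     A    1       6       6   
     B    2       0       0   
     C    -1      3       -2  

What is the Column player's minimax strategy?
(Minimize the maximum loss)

Column should play X, value = 2

Work:
Column player minimizes Row's maximum payoff:
Column X: max payoff to Row = 2
Column Y: max payoff to Row = 6
Column Z: max payoff to Row = 6
Minimum is 2, achieved by column X.
Minimax strategy: X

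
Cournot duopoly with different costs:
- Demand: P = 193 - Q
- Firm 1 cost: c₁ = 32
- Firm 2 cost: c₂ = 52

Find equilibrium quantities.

q₁* = 60.33, q₂* = 40.33

Work:
Reaction: q₁ = (193 - 32 - q₂)/2
Reaction: q₂ = (193 - 52 - q₁)/2
Solve simultaneously:
q₁* = (193 - 2×32 + 52)/3 = 60.33
q₂* = (193 - 2×52 + 32)/3 = 40.33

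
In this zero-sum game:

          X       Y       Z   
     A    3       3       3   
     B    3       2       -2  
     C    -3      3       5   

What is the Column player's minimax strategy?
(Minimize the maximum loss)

Column should play X or Y (all achieve the minimum), value = 3

Work:
Column player minimizes Row's maximum payoff:
Column X: max payoff to Row = 3
Column Y: max payoff to Row = 3
Column Z: max payoff to Row = 5
Minimum is 3, achieved by columns X, Y (tied).
Each of X or Y is a minimax strategy.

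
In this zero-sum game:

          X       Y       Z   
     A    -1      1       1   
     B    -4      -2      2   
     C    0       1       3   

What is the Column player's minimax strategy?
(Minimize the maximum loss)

Column should play X, value = 0

Work:
Column player minimizes Row's maximum payoff:
Column X: max payoff to Row = 0
Column Y: max payoff to Row = 1
Column Z: max payoff to Row = 3
Minimum is 0, achieved by column X.
Minimax strategy: X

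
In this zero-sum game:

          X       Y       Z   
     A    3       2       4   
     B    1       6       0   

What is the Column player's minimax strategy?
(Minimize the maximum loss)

Column should play X, value = 3

Work:
Column player minimizes Row's maximum payoff:
Column X: max payoff to Row = 3
Column Y: max payoff to Row = 6
Column Z: max payoff to Row = 4
Minimum is 3, achieved by column X.
Minimax strategy: X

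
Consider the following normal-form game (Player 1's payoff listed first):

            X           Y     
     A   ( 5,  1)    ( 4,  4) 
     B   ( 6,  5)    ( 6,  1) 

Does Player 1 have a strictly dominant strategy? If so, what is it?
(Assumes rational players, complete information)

Yes, Player 1's strictly dominant strategy is B

Work:
A strategy strictly dominates another if it gives a strictly higher payoff against every opponent action. Compare each pair of P1's strategies column-by-column:
  A vs B: [5 vs 6, 4 vs 6] → A does not strictly dominate B (column X: 5 ≤ 6)
  B vs A: [6 vs 5, 6 vs 4] → B strictly dominates A
B strictly dominates every other strategy → strictly dominant.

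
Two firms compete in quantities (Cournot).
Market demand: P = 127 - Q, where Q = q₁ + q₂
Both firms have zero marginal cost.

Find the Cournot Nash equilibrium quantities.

q₁* = q₂* = 42.33; P* = 42.33

Work:
Profit: π_i = P·q_i = (a - q_i - q_j)·q_i
FOC: ∂π_i/∂q_i = a - 2q_i - q_j = 0
Reaction function: q_i = (127 - q_j)/2
Symmetry: q* = 127/3 = 42.33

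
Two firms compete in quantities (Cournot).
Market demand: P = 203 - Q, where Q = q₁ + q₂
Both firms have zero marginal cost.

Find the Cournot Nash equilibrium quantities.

q₁* = q₂* = 67.67; P* = 67.67

Work:
Profit: π_i = P·q_i = (a - q_i - q_j)·q_i
FOC: ∂π_i/∂q_i = a - 2q_i - q_j = 0
Reaction function: q_i = (203 - q_j)/2
Symmetry: q* = 203/3 = 67.67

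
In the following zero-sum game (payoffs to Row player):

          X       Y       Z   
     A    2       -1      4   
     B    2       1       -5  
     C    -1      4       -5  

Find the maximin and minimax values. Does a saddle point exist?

Maximin = -1, Minimax = 2, Saddle: False

Work:
Row minimums: [-1, -5, -5] → maximin = -1
Column maximums: [2, 4, 4] → minimax = 2
No saddle point (maximin ≠ minimax). Mixed strategy needed.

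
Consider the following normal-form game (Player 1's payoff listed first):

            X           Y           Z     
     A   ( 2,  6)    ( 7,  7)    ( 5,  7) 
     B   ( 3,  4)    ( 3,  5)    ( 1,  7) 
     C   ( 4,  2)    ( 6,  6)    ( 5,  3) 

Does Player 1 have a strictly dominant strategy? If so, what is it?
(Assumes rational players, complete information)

No strictly dominant strategy exists for Player 1

Work:
A strategy strictly dominates another if it gives a strictly higher payoff against every opponent action. Compare each pair of P1's strategies column-by-column:
  A vs B: [2 vs 3, 7 vs 3, 5 vs 1] → A does not strictly dominate B (column X: 2 ≤ 3)
  A vs C: [2 vs 4, 7 vs 6, 5 vs 5] → A does not strictly dominate C (column X: 2 ≤ 4)
  B vs A: [3 vs 2, 3 vs 7, 1 vs 5] → B does not strictly dominate A (column Y: 3 ≤ 7)
  B vs C: [3 vs 4, 3 vs 6, 1 vs 5] → B does not strictly dominate C (column X: 3 ≤ 4)
  C vs A: [4 vs 2, 6 vs 7, 5 vs 5] → C does not strictly dominate A (column Y: 6 ≤ 7)
  C vs B: [4 vs 3, 6 vs 3, 5 vs 1] → C strictly dominates B
No single strategy strictly dominates all others → no strictly dominant strategy.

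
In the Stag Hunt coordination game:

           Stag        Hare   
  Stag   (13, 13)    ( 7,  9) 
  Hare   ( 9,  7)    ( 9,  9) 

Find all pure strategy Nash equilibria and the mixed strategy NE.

Pure NE: (Stag, Stag) and (Hare, Hare); Mixed NE: p = 0.3333, q = 0.3333

Work:
Check pure NE:
(Stag, Stag): (13, 13) - no unilateral deviation beneficial
(Hare, Hare): (9, 9) - no unilateral deviation beneficial
Mixed NE: P1 plays Stag with p = 0.3333, P2 plays Stag with q = 0.3333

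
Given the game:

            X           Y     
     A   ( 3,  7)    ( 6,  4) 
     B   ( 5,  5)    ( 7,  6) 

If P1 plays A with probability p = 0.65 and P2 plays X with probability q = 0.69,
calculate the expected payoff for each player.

E[P1] = 4.5215, E[P2] = 5.804

Work:
E[P1] = p·q·π₁(A,X) + p·(1-q)·π₁(A,Y) + (1-p)·q·π₁(B,X) + (1-p)·(1-q)·π₁(B,Y)
= 0.65·0.69·3 + 0.65·0.31·6 + 0.35·0.69·5 + 0.35·0.31·7
= 4.5215

E[P2] = 5.804 (similar calculation)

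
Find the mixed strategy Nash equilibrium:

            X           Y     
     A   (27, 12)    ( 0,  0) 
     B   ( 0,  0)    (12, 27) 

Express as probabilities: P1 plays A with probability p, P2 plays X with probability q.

p = 0.6923, q = 0.3077

Work:
Find probabilities that make opponent indifferent:
P2 chooses q to make P1 indifferent between A and B
P1 chooses p to make P2 indifferent between X and Y
Mixed NE: P1 plays (A: 0.6923, B: 0.3077), P2 plays (X: 0.3077, Y: 0.6923)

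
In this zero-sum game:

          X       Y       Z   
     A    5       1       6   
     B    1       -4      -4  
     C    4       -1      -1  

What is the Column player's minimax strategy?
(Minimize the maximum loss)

Column should play Y, value = 1

Work:
Column player minimizes Row's maximum payoff:
Column X: max payoff to Row = 5
Column Y: max payoff to Row = 1
Column Z: max payoff to Row = 6
Minimum is 1, achieved by column Y.
Minimax strategy: Y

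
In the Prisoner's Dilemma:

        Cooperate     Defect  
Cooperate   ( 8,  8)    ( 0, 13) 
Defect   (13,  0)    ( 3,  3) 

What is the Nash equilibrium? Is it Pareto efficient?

(Defect, Defect) is NE; not Pareto efficient

Work:
Defect dominates Cooperate for both players:
If P2 cooperates: Defect (13) > Cooperate (8)
If P2 defects: Defect (3) > Cooperate (0)
NE: (Defect, Defect) with payoff (3, 3)
But (Cooperate, Cooperate) = (8, 8) Pareto dominates (3, 3)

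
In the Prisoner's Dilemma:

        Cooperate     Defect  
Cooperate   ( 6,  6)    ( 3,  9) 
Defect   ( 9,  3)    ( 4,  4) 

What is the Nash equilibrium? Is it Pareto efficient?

(Defect, Defect) is NE; not Pareto efficient

Work:
Defect dominates Cooperate for both players:
If P2 cooperates: Defect (9) > Cooperate (6)
If P2 defects: Defect (4) > Cooperate (3)
NE: (Defect, Defect) with payoff (4, 4)
But (Cooperate, Cooperate) = (6, 6) Pareto dominates (4, 4)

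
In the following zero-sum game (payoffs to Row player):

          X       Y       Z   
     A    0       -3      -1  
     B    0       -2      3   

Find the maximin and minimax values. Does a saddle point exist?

Maximin = -2, Minimax = -2, Saddle: True

Work:
Row minimums: [-3, -2] → maximin = -2
Column maximums: [0, -2, 3] → minimax = -2
Saddle point exists! Game value = -2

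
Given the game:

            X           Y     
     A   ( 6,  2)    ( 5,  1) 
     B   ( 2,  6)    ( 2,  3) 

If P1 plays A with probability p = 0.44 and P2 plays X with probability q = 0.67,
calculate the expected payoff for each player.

E[P1] = 3.6148, E[P2] = 3.5404

Work:
E[P1] = p·q·π₁(A,X) + p·(1-q)·π₁(A,Y) + (1-p)·q·π₁(B,X) + (1-p)·(1-q)·π₁(B,Y)
= 0.44·0.67·6 + 0.44·0.33·5 + 0.56·0.67·2 + 0.56·0.33·2
= 3.6148

E[P2] = 3.5404 (similar calculation)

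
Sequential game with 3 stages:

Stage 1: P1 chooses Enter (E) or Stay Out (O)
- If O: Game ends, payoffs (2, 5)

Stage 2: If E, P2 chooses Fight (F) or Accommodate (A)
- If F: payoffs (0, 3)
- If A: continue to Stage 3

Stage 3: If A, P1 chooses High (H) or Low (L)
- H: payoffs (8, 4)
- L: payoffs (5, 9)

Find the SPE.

SPE: (E, A, H); Outcome (8, 4)

Work:
Stage 3: P1 chooses H (8 vs 5)
Stage 2: P2: F->3, A->4 (anticipating H). Choose A
Stage 1: P1: O->2, E->8 (anticipating A, H). Choose E
SPE path: E -> A -> H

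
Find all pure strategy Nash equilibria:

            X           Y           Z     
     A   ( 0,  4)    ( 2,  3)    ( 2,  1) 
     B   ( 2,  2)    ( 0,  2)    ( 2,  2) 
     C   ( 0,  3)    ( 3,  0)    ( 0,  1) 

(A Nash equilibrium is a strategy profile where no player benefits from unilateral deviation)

Nash equilibrium: (B, X), (B, Z)

Work:
Best responses:
  P1 vs X: payoffs [0, 2, 0] → best response B (payoff 2)
  P1 vs Y: payoffs [2, 0, 3] → best response C (payoff 3)
  P1 vs Z: payoffs [2, 2, 0] → best response A/B (payoff 2)
  P2 vs A: payoffs [4, 3, 1] → best response X (payoff 4)
  P2 vs B: payoffs [2, 2, 2] → best response X/Y/Z (payoff 2)
  P2 vs C: payoffs [3, 0, 1] → best response X (payoff 3)
Mutual best responses: (B,X), (B,Z) → Nash equilibria.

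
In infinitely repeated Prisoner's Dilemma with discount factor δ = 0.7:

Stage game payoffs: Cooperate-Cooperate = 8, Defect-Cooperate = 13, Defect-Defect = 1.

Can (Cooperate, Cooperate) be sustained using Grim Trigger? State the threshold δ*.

δ* = 0.4167; since δ = 0.7 ≥ 0.4167, cooperation can be sustained

Work:
For Grim Trigger:
Cooperate forever: 8/(1-δ)
Defect then punished: 13 + 1·δ/(1-δ)
Need: 8/(1-δ) ≥ 13 + 1·δ/(1-δ)
Solving: δ ≥ (T-R)/(T-P) = (13-8)/(13-1) = 0.4167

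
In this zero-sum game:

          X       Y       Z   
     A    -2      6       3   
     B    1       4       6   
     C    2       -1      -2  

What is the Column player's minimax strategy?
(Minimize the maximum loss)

Column should play X, value = 2

Work:
Column player minimizes Row's maximum payoff:
Column X: max payoff to Row = 2
Column Y: max payoff to Row = 6
Column Z: max payoff to Row = 6
Minimum is 2, achieved by column X.
Minimax strategy: X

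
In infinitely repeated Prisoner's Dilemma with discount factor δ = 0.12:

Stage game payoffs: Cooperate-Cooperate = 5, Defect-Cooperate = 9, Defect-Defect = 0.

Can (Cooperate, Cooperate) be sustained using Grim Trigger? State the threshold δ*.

δ* = 0.4444; since δ = 0.12 < 0.4444, cooperation cannot be sustained

Work:
For Grim Trigger:
Cooperate forever: 5/(1-δ)
Defect then punished: 9 + 0·δ/(1-δ)
Need: 5/(1-δ) ≥ 9 + 0·δ/(1-δ)
Solving: δ ≥ (T-R)/(T-P) = (9-5)/(9-0) = 0.4444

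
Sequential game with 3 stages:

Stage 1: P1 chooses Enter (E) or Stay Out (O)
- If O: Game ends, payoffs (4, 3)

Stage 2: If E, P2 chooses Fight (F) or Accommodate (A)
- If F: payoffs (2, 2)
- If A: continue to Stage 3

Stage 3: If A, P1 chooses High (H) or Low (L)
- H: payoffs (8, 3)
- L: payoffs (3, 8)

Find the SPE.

SPE: (E, A, H); Outcome (8, 3)

Work:
Stage 3: P1 chooses H (8 vs 3)
Stage 2: P2: F->2, A->3 (anticipating H). Choose A
Stage 1: P1: O->4, E->8 (anticipating A, H). Choose E
SPE path: E -> A -> H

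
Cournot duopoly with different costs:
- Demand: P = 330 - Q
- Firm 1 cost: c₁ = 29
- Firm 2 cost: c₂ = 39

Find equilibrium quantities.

q₁* = 103.67, q₂* = 93.67

Work:
Reaction: q₁ = (330 - 29 - q₂)/2
Reaction: q₂ = (330 - 39 - q₁)/2
Solve simultaneously:
q₁* = (330 - 2×29 + 39)/3 = 103.67
q₂* = (330 - 2×39 + 29)/3 = 93.67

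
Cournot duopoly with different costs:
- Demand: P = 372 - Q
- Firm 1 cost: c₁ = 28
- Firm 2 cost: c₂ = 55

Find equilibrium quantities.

q₁* = 123.67, q₂* = 96.67

Work:
Reaction: q₁ = (372 - 28 - q₂)/2
Reaction: q₂ = (372 - 55 - q₁)/2
Solve simultaneously:
q₁* = (372 - 2×28 + 55)/3 = 123.67
q₂* = (372 - 2×55 + 28)/3 = 96.67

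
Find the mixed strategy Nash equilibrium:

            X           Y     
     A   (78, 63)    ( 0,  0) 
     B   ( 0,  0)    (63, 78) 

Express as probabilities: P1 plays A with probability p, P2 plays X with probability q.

p = 0.5532, q = 0.4468

Work:
Find probabilities that make opponent indifferent:
P2 chooses q to make P1 indifferent between A and B
P1 chooses p to make P2 indifferent between X and Y
Mixed NE: P1 plays (A: 0.5532, B: 0.4468), P2 plays (X: 0.4468, Y: 0.5532)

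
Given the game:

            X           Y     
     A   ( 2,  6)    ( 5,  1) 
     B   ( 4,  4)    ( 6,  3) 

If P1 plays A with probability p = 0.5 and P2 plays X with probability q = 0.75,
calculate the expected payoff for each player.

E[P1] = 3.625, E[P2] = 4.25

Work:
E[P1] = p·q·π₁(A,X) + p·(1-q)·π₁(A,Y) + (1-p)·q·π₁(B,X) + (1-p)·(1-q)·π₁(B,Y)
= 0.5·0.75·2 + 0.5·0.25·5 + 0.5·0.75·4 + 0.5·0.25·6
= 3.625

E[P2] = 4.25 (similar calculation)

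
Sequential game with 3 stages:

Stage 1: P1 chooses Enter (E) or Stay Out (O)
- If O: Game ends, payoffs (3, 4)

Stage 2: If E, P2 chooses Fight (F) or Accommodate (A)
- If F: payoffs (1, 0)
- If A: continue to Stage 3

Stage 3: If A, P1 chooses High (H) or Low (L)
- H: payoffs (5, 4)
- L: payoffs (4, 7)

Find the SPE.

SPE: (E, A, H); Outcome (5, 4)

Work:
Stage 3: P1 chooses H (5 vs 4)
Stage 2: P2: F->0, A->4 (anticipating H). Choose A
Stage 1: P1: O->3, E->5 (anticipating A, H). Choose E
SPE path: E -> A -> H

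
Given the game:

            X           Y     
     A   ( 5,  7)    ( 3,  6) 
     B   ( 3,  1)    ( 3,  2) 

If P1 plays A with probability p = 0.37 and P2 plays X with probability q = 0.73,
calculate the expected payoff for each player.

E[P1] = 3.5402, E[P2] = 3.2902

Work:
E[P1] = p·q·π₁(A,X) + p·(1-q)·π₁(A,Y) + (1-p)·q·π₁(B,X) + (1-p)·(1-q)·π₁(B,Y)
= 0.37·0.73·5 + 0.37·0.27·3 + 0.63·0.73·3 + 0.63·0.27·3
= 3.5402

E[P2] = 3.2902 (similar calculation)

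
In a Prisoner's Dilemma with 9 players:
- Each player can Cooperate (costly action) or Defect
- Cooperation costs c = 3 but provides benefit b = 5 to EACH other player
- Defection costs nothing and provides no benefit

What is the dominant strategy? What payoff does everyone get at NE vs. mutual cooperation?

Dominant: Defect; NE payoff = 0; Coop payoff = 37

Work:
Defect dominates (saves cost c = 3, benefit to others is external)
NE: All defect → everyone gets 0
If all cooperate: each receives (8)×5 - 3 = 37
Social dilemma: 37 > 0 but NE gives 0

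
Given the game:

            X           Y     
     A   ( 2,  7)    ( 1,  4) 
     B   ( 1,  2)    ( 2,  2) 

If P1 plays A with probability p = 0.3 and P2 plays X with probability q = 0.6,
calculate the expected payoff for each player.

E[P1] = 1.46, E[P2] = 3.14

Work:
E[P1] = p·q·π₁(A,X) + p·(1-q)·π₁(A,Y) + (1-p)·q·π₁(B,X) + (1-p)·(1-q)·π₁(B,Y)
= 0.3·0.6·2 + 0.3·0.4·1 + 0.7·0.6·1 + 0.7·0.4·2
= 1.46

E[P2] = 3.14 (similar calculation)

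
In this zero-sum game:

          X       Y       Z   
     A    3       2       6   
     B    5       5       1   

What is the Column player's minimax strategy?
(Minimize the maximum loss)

Column should play X or Y (all achieve the minimum), value = 5

Work:
Column player minimizes Row's maximum payoff:
Column X: max payoff to Row = 5
Column Y: max payoff to Row = 5
Column Z: max payoff to Row = 6
Minimum is 5, achieved by columns X, Y (tied).
Each of X or Y is a minimax strategy.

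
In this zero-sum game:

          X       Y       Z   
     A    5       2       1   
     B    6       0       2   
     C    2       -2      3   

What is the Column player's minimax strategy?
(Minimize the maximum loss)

Column should play Y, value = 2

Work:
Column player minimizes Row's maximum payoff:
Column X: max payoff to Row = 6
Column Y: max payoff to Row = 2
Column Z: max payoff to Row = 3
Minimum is 2, achieved by column Y.
Minimax strategy: Y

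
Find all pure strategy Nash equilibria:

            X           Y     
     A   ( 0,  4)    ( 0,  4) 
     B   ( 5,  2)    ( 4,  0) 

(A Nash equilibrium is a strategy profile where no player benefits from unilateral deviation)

Nash equilibrium: (B, X)

Work:
Best responses:
  P1 vs X: payoffs [0, 5] → best response B (payoff 5)
  P1 vs Y: payoffs [0, 4] → best response B (payoff 4)
  P2 vs A: payoffs [4, 4] → best response X/Y (payoff 4)
  P2 vs B: payoffs [2, 0] → best response X (payoff 2)
Mutual best responses: (B,X) → Nash equilibria.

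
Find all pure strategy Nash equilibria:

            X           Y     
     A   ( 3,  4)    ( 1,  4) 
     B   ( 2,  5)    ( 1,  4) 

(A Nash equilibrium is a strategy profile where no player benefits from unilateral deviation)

Nash equilibrium: (A, X), (A, Y)

Work:
Best responses:
  P1 vs X: payoffs [3, 2] → best response A (payoff 3)
  P1 vs Y: payoffs [1, 1] → best response A/B (payoff 1)
  P2 vs A: payoffs [4, 4] → best response X/Y (payoff 4)
  P2 vs B: payoffs [5, 4] → best response X (payoff 5)
Mutual best responses: (A,X), (A,Y) → Nash equilibria.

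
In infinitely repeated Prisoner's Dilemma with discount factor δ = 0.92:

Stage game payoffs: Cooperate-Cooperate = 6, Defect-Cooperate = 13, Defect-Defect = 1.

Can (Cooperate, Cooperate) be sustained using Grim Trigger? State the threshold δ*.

δ* = 0.5833; since δ = 0.92 ≥ 0.5833, cooperation can be sustained

Work:
For Grim Trigger:
Cooperate forever: 6/(1-δ)
Defect then punished: 13 + 1·δ/(1-δ)
Need: 6/(1-δ) ≥ 13 + 1·δ/(1-δ)
Solving: δ ≥ (T-R)/(T-P) = (13-6)/(13-1) = 0.5833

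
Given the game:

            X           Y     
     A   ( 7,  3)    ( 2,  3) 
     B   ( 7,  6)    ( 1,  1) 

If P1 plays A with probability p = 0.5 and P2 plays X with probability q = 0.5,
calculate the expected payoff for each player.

E[P1] = 4.25, E[P2] = 3.25

Work:
E[P1] = p·q·π₁(A,X) + p·(1-q)·π₁(A,Y) + (1-p)·q·π₁(B,X) + (1-p)·(1-q)·π₁(B,Y)
= 0.5·0.5·7 + 0.5·0.5·2 + 0.5·0.5·7 + 0.5·0.5·1
= 4.25

E[P2] = 3.25 (similar calculation)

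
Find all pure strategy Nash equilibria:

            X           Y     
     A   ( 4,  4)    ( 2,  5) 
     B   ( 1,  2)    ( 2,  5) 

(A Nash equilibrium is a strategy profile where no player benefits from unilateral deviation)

Nash equilibrium: (A, Y), (B, Y)

Work:
Best responses:
  P1 vs X: payoffs [4, 1] → best response A (payoff 4)
  P1 vs Y: payoffs [2, 2] → best response A/B (payoff 2)
  P2 vs A: payoffs [4, 5] → best response Y (payoff 5)
  P2 vs B: payoffs [2, 5] → best response Y (payoff 5)
Mutual best responses: (A,Y), (B,Y) → Nash equilibria.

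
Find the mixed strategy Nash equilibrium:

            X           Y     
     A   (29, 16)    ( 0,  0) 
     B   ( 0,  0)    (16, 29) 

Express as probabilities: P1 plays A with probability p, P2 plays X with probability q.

p = 0.6444, q = 0.3556

Work:
Find probabilities that make opponent indifferent:
P2 chooses q to make P1 indifferent between A and B
P1 chooses p to make P2 indifferent between X and Y
Mixed NE: P1 plays (A: 0.6444, B: 0.3556), P2 plays (X: 0.3556, Y: 0.6444)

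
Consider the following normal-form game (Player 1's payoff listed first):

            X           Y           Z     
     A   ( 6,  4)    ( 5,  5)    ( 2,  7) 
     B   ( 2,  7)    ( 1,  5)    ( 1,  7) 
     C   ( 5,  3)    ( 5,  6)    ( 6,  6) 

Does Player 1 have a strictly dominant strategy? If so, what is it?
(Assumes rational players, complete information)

No strictly dominant strategy exists for Player 1

Work:
A strategy strictly dominates another if it gives a strictly higher payoff against every opponent action. Compare each pair of P1's strategies column-by-column:
  A vs B: [6 vs 2, 5 vs 1, 2 vs 1] → A strictly dominates B
  A vs C: [6 vs 5, 5 vs 5, 2 vs 6] → A does not strictly dominate C (column Y: 5 ≤ 5)
  B vs A: [2 vs 6, 1 vs 5, 1 vs 2] → B does not strictly dominate A (column X: 2 ≤ 6)
  B vs C: [2 vs 5, 1 vs 5, 1 vs 6] → B does not strictly dominate C (column X: 2 ≤ 5)
  C vs A: [5 vs 6, 5 vs 5, 6 vs 2] → C does not strictly dominate A (column X: 5 ≤ 6)
  C vs B: [5 vs 2, 5 vs 1, 6 vs 1] → C strictly dominates B
No single strategy strictly dominates all others → no strictly dominant strategy.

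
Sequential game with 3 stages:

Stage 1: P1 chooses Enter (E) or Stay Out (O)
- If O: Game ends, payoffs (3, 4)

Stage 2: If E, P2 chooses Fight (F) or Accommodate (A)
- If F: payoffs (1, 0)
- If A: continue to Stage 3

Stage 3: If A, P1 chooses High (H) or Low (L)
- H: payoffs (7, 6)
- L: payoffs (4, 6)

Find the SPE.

SPE: (E, A, H); Outcome (7, 6)

Work:
Stage 3: P1 chooses H (7 vs 4)
Stage 2: P2: F->0, A->6 (anticipating H). Choose A
Stage 1: P1: O->3, E->7 (anticipating A, H). Choose E
SPE path: E -> A -> H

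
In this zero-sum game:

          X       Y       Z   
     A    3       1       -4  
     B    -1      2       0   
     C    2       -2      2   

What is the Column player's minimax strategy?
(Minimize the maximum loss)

Column should play Y or Z (all achieve the minimum), value = 2

Work:
Column player minimizes Row's maximum payoff:
Column X: max payoff to Row = 3
Column Y: max payoff to Row = 2
Column Z: max payoff to Row = 2
Minimum is 2, achieved by columns Y, Z (tied).
Each of Y or Z is a minimax strategy.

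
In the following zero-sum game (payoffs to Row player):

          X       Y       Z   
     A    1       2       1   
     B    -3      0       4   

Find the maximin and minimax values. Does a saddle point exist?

Maximin = 1, Minimax = 1, Saddle: True

Work:
Row minimums: [1, -3] → maximin = 1
Column maximums: [1, 2, 4] → minimax = 1
Saddle point exists! Game value = 1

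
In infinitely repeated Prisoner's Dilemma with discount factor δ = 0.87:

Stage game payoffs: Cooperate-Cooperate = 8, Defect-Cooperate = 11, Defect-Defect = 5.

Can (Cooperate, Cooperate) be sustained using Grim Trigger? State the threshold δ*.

δ* = 0.5; since δ = 0.87 ≥ 0.5, cooperation can be sustained

Work:
For Grim Trigger:
Cooperate forever: 8/(1-δ)
Defect then punished: 11 + 5·δ/(1-δ)
Need: 8/(1-δ) ≥ 11 + 5·δ/(1-δ)
Solving: δ ≥ (T-R)/(T-P) = (11-8)/(11-5) = 0.5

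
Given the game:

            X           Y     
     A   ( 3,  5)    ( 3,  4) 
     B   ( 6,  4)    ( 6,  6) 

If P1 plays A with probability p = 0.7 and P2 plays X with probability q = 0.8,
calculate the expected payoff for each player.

E[P1] = 3.9, E[P2] = 4.68

Work:
E[P1] = p·q·π₁(A,X) + p·(1-q)·π₁(A,Y) + (1-p)·q·π₁(B,X) + (1-p)·(1-q)·π₁(B,Y)
= 0.7·0.8·3 + 0.7·0.2·3 + 0.3·0.8·6 + 0.3·0.2·6
= 3.9

E[P2] = 4.68 (similar calculation)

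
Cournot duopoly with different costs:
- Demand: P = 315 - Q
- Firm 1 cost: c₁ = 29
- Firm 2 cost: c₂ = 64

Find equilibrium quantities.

q₁* = 107.0, q₂* = 72.0

Work:
Reaction: q₁ = (315 - 29 - q₂)/2
Reaction: q₂ = (315 - 64 - q₁)/2
Solve simultaneously:
q₁* = (315 - 2×29 + 64)/3 = 107.0
q₂* = (315 - 2×64 + 29)/3 = 72.0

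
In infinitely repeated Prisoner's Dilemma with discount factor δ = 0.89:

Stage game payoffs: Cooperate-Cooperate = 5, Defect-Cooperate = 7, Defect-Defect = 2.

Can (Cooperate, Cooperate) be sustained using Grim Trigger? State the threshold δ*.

δ* = 0.4; since δ = 0.89 ≥ 0.4, cooperation can be sustained

Work:
For Grim Trigger:
Cooperate forever: 5/(1-δ)
Defect then punished: 7 + 2·δ/(1-δ)
Need: 5/(1-δ) ≥ 7 + 2·δ/(1-δ)
Solving: δ ≥ (T-R)/(T-P) = (7-5)/(7-2) = 0.4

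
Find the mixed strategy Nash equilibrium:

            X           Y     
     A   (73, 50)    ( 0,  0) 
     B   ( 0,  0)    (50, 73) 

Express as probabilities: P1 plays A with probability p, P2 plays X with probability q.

p = 0.5935, q = 0.4065

Work:
Find probabilities that make opponent indifferent:
P2 chooses q to make P1 indifferent between A and B
P1 chooses p to make P2 indifferent between X and Y
Mixed NE: P1 plays (A: 0.5935, B: 0.4065), P2 plays (X: 0.4065, Y: 0.5935)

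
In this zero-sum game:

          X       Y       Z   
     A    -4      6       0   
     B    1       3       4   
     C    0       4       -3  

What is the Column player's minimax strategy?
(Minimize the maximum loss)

Column should play X, value = 1

Work:
Column player minimizes Row's maximum payoff:
Column X: max payoff to Row = 1
Column Y: max payoff to Row = 6
Column Z: max payoff to Row = 4
Minimum is 1, achieved by column X.
Minimax strategy: X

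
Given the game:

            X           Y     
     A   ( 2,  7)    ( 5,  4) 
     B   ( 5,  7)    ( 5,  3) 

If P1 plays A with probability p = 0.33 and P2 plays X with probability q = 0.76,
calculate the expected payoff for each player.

E[P1] = 4.2476, E[P2] = 6.1192

Work:
E[P1] = p·q·π₁(A,X) + p·(1-q)·π₁(A,Y) + (1-p)·q·π₁(B,X) + (1-p)·(1-q)·π₁(B,Y)
= 0.33·0.76·2 + 0.33·0.24·5 + 0.67·0.76·5 + 0.67·0.24·5
= 4.2476

E[P2] = 6.1192 (similar calculation)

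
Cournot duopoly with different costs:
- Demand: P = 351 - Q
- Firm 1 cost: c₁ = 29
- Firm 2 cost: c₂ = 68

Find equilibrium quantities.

q₁* = 120.33, q₂* = 81.33

Work:
Reaction: q₁ = (351 - 29 - q₂)/2
Reaction: q₂ = (351 - 68 - q₁)/2
Solve simultaneously:
q₁* = (351 - 2×29 + 68)/3 = 120.33
q₂* = (351 - 2×68 + 29)/3 = 81.33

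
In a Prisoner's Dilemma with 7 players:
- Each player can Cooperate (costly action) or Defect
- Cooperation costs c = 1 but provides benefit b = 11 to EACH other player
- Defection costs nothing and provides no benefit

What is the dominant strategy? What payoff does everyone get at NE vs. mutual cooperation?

Dominant: Defect; NE payoff = 0; Coop payoff = 65

Work:
Defect dominates (saves cost c = 1, benefit to others is external)
NE: All defect → everyone gets 0
If all cooperate: each receives (6)×11 - 1 = 65
Social dilemma: 65 > 0 but NE gives 0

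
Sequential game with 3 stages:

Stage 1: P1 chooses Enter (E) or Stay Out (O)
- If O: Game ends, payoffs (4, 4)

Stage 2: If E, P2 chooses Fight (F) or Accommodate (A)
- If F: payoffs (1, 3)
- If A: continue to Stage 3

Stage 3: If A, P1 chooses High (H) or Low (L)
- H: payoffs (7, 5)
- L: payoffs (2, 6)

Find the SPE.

SPE: (E, A, H); Outcome (7, 5)

Work:
Stage 3: P1 chooses H (7 vs 2)
Stage 2: P2: F->3, A->5 (anticipating H). Choose A
Stage 1: P1: O->4, E->7 (anticipating A, H). Choose E
SPE path: E -> A -> H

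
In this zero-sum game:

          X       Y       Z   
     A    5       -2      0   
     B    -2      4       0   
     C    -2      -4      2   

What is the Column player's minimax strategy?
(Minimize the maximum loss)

Column should play Z, value = 2

Work:
Column player minimizes Row's maximum payoff:
Column X: max payoff to Row = 5
Column Y: max payoff to Row = 4
Column Z: max payoff to Row = 2
Minimum is 2, achieved by column Z.
Minimax strategy: Z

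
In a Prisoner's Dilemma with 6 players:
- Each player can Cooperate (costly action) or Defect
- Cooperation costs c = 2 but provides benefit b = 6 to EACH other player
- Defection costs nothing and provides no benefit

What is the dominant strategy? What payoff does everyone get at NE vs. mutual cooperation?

Dominant: Defect; NE payoff = 0; Coop payoff = 28

Work:
Defect dominates (saves cost c = 2, benefit to others is external)
NE: All defect → everyone gets 0
If all cooperate: each receives (5)×6 - 2 = 28
Social dilemma: 28 > 0 but NE gives 0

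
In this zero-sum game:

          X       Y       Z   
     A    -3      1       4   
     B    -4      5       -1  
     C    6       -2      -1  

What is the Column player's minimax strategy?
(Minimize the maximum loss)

Column should play Z, value = 4

Work:
Column player minimizes Row's maximum payoff:
Column X: max payoff to Row = 6
Column Y: max payoff to Row = 5
Column Z: max payoff to Row = 4
Minimum is 4, achieved by column Z.
Minimax strategy: Z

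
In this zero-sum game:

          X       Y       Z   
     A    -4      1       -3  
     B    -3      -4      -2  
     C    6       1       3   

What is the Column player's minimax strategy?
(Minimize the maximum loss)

Column should play Y, value = 1

Work:
Column player minimizes Row's maximum payoff:
Column X: max payoff to Row = 6
Column Y: max payoff to Row = 1
Column Z: max payoff to Row = 3
Minimum is 1, achieved by column Y.
Minimax strategy: Y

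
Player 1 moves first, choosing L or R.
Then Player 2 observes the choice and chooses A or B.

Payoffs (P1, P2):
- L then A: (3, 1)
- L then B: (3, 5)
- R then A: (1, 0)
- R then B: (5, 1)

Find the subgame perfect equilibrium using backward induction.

P1 plays R, P2 plays B after L and B after R; Payoff (5, 1)

Work:
Backward induction:
After L: P2 chooses B → P1 gets 3
After R: P2 chooses B → P1 gets 5
P1 chooses R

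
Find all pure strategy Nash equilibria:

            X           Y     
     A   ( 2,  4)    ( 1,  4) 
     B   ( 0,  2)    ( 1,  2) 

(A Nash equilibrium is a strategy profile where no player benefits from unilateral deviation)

Nash equilibrium: (A, X), (A, Y), (B, Y)

Work:
Best responses:
  P1 vs X: payoffs [2, 0] → best response A (payoff 2)
  P1 vs Y: payoffs [1, 1] → best response A/B (payoff 1)
  P2 vs A: payoffs [4, 4] → best response X/Y (payoff 4)
  P2 vs B: payoffs [2, 2] → best response X/Y (payoff 2)
Mutual best responses: (A,X), (A,Y), (B,Y) → Nash equilibria.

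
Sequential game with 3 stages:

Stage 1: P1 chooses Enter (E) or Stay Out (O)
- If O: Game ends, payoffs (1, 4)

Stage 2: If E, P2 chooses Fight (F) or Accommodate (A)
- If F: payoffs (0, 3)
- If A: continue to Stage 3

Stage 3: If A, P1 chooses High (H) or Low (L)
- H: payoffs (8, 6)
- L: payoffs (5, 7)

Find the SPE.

SPE: (E, A, H); Outcome (8, 6)

Work:
Stage 3: P1 chooses H (8 vs 5)
Stage 2: P2: F->3, A->6 (anticipating H). Choose A
Stage 1: P1: O->1, E->8 (anticipating A, H). Choose E
SPE path: E -> A -> H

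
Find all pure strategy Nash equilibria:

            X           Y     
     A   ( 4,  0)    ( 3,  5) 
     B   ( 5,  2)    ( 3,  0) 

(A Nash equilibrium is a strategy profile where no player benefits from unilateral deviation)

Nash equilibrium: (A, Y), (B, X)

Work:
Best responses:
  P1 vs X: payoffs [4, 5] → best response B (payoff 5)
  P1 vs Y: payoffs [3, 3] → best response A/B (payoff 3)
  P2 vs A: payoffs [0, 5] → best response Y (payoff 5)
  P2 vs B: payoffs [2, 0] → best response X (payoff 2)
Mutual best responses: (A,Y), (B,X) → Nash equilibria.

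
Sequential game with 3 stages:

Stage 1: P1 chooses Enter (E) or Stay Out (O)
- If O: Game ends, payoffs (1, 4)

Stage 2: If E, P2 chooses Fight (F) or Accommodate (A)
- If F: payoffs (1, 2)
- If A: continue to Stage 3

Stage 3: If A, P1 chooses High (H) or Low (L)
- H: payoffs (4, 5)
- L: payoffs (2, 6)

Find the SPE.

SPE: (E, A, H); Outcome (4, 5)

Work:
Stage 3: P1 chooses H (4 vs 2)
Stage 2: P2: F->2, A->5 (anticipating H). Choose A
Stage 1: P1: O->1, E->4 (anticipating A, H). Choose E
SPE path: E -> A -> H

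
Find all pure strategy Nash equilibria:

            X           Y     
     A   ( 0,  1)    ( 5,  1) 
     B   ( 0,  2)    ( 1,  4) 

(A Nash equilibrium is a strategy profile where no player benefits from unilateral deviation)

Nash equilibrium: (A, X), (A, Y)

Work:
Best responses:
  P1 vs X: payoffs [0, 0] → best response A/B (payoff 0)
  P1 vs Y: payoffs [5, 1] → best response A (payoff 5)
  P2 vs A: payoffs [1, 1] → best response X/Y (payoff 1)
  P2 vs B: payoffs [2, 4] → best response Y (payoff 4)
Mutual best responses: (A,X), (A,Y) → Nash equilibria.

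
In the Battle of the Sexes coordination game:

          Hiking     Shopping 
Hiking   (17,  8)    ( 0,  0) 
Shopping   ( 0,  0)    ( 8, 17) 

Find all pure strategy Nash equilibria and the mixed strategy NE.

Pure NE: (Hiking, Hiking) and (Shopping, Shopping); Mixed NE: p = 0.68, q = 0.32

Work:
Check pure NE:
(Hiking, Hiking): (17, 8) - no unilateral deviation beneficial
(Shopping, Shopping): (8, 17) - no unilateral deviation beneficial
Mixed NE: P1 plays Hiking with p = 0.68, P2 plays Hiking with q = 0.32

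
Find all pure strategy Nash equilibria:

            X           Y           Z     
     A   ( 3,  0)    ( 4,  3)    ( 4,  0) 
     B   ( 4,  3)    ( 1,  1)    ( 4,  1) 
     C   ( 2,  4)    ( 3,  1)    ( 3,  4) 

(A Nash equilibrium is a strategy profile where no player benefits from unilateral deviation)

Nash equilibrium: (A, Y), (B, X)

Work:
Best responses:
  P1 vs X: payoffs [3, 4, 2] → best response B (payoff 4)
  P1 vs Y: payoffs [4, 1, 3] → best response A (payoff 4)
  P1 vs Z: payoffs [4, 4, 3] → best response A/B (payoff 4)
  P2 vs A: payoffs [0, 3, 0] → best response Y (payoff 3)
  P2 vs B: payoffs [3, 1, 1] → best response X (payoff 3)
  P2 vs C: payoffs [4, 1, 4] → best response X/Z (payoff 4)
Mutual best responses: (A,Y), (B,X) → Nash equilibria.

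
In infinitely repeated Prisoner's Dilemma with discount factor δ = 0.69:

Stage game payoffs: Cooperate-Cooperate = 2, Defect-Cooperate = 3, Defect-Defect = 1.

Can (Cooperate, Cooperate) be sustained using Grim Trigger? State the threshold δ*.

δ* = 0.5; since δ = 0.69 ≥ 0.5, cooperation can be sustained

Work:
For Grim Trigger:
Cooperate forever: 2/(1-δ)
Defect then punished: 3 + 1·δ/(1-δ)
Need: 2/(1-δ) ≥ 3 + 1·δ/(1-δ)
Solving: δ ≥ (T-R)/(T-P) = (3-2)/(3-1) = 0.5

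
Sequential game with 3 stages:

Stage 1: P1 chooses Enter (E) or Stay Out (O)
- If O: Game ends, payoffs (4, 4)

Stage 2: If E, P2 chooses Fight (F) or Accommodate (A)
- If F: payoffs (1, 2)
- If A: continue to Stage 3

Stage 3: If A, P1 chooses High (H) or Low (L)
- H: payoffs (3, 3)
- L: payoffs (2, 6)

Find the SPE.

SPE: (O, A, H); Outcome (4, 4)

Work:
Stage 3: P1 chooses H (3 vs 2)
Stage 2: P2: F->2, A->3 (anticipating H). Choose A
Stage 1: P1: O->4, E->3 (anticipating A, H). Choose O
SPE path: O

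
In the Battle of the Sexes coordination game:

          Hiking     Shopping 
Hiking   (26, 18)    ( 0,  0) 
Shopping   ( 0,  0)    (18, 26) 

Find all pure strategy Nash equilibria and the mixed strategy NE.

Pure NE: (Hiking, Hiking) and (Shopping, Shopping); Mixed NE: p = 0.5909, q = 0.4091

Work:
Check pure NE:
(Hiking, Hiking): (26, 18) - no unilateral deviation beneficial
(Shopping, Shopping): (18, 26) - no unilateral deviation beneficial
Mixed NE: P1 plays Hiking with p = 0.5909, P2 plays Hiking with q = 0.4091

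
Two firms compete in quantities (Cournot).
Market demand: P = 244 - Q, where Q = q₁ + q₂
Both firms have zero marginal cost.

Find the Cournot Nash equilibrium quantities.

q₁* = q₂* = 81.33; P* = 81.33

Work:
Profit: π_i = P·q_i = (a - q_i - q_j)·q_i
FOC: ∂π_i/∂q_i = a - 2q_i - q_j = 0
Reaction function: q_i = (244 - q_j)/2
Symmetry: q* = 244/3 = 81.33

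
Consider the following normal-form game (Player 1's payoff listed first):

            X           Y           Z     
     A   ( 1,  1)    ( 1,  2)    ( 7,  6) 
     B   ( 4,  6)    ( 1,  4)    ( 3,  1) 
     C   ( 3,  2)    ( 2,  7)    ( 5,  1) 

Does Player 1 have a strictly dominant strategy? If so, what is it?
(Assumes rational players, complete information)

No strictly dominant strategy exists for Player 1

Work:
A strategy strictly dominates another if it gives a strictly higher payoff against every opponent action. Compare each pair of P1's strategies column-by-column:
  A vs B: [1 vs 4, 1 vs 1, 7 vs 3] → A does not strictly dominate B (column X: 1 ≤ 4)
  A vs C: [1 vs 3, 1 vs 2, 7 vs 5] → A does not strictly dominate C (column X: 1 ≤ 3)
  B vs A: [4 vs 1, 1 vs 1, 3 vs 7] → B does not strictly dominate A (column Y: 1 ≤ 1)
  B vs C: [4 vs 3, 1 vs 2, 3 vs 5] → B does not strictly dominate C (column Y: 1 ≤ 2)
  C vs A: [3 vs 1, 2 vs 1, 5 vs 7] → C does not strictly dominate A (column Z: 5 ≤ 7)
  C vs B: [3 vs 4, 2 vs 1, 5 vs 3] → C does not strictly dominate B (column X: 3 ≤ 4)
No single strategy strictly dominates all others → no strictly dominant strategy.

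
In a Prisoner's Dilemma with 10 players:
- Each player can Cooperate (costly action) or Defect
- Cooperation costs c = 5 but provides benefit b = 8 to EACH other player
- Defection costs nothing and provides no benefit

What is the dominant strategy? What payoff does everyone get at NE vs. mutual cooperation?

Dominant: Defect; NE payoff = 0; Coop payoff = 67

Work:
Defect dominates (saves cost c = 5, benefit to others is external)
NE: All defect → everyone gets 0
If all cooperate: each receives (9)×8 - 5 = 67
Social dilemma: 67 > 0 but NE gives 0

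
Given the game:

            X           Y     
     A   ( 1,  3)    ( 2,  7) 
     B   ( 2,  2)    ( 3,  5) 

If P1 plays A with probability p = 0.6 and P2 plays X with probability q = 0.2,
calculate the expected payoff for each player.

E[P1] = 2.2, E[P2] = 5.48

Work:
E[P1] = p·q·π₁(A,X) + p·(1-q)·π₁(A,Y) + (1-p)·q·π₁(B,X) + (1-p)·(1-q)·π₁(B,Y)
= 0.6·0.2·1 + 0.6·0.8·2 + 0.4·0.2·2 + 0.4·0.8·3
= 2.2

E[P2] = 5.48 (similar calculation)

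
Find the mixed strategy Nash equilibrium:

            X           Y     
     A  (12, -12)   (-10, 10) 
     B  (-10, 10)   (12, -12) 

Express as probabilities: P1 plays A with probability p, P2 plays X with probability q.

p = 0.5, q = 0.5

Work:
Find probabilities that make opponent indifferent:
P2 chooses q to make P1 indifferent between A and B
P1 chooses p to make P2 indifferent between X and Y
Mixed NE: P1 plays (A: 0.5, B: 0.5), P2 plays (X: 0.5, Y: 0.5)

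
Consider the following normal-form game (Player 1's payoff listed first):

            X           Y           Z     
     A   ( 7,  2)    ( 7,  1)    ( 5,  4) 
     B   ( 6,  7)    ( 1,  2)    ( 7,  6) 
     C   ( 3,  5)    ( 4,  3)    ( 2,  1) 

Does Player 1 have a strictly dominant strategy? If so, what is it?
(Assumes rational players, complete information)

No strictly dominant strategy exists for Player 1

Work:
A strategy strictly dominates another if it gives a strictly higher payoff against every opponent action. Compare each pair of P1's strategies column-by-column:
  A vs B: [7 vs 6, 7 vs 1, 5 vs 7] → A does not strictly dominate B (column Z: 5 ≤ 7)
  A vs C: [7 vs 3, 7 vs 4, 5 vs 2] → A strictly dominates C
  B vs A: [6 vs 7, 1 vs 7, 7 vs 5] → B does not strictly dominate A (column X: 6 ≤ 7)
  B vs C: [6 vs 3, 1 vs 4, 7 vs 2] → B does not strictly dominate C (column Y: 1 ≤ 4)
  C vs A: [3 vs 7, 4 vs 7, 2 vs 5] → C does not strictly dominate A (column X: 3 ≤ 7)
  C vs B: [3 vs 6, 4 vs 1, 2 vs 7] → C does not strictly dominate B (column X: 3 ≤ 6)
No single strategy strictly dominates all others → no strictly dominant strategy.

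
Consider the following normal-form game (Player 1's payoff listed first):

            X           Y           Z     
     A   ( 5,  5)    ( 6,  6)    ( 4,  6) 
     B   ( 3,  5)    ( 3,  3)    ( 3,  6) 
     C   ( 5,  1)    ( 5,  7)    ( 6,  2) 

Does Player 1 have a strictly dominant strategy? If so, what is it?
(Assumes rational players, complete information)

No strictly dominant strategy exists for Player 1

Work:
A strategy strictly dominates another if it gives a strictly higher payoff against every opponent action. Compare each pair of P1's strategies column-by-column:
  A vs B: [5 vs 3, 6 vs 3, 4 vs 3] → A strictly dominates B
  A vs C: [5 vs 5, 6 vs 5, 4 vs 6] → A does not strictly dominate C (column X: 5 ≤ 5)
  B vs A: [3 vs 5, 3 vs 6, 3 vs 4] → B does not strictly dominate A (column X: 3 ≤ 5)
  B vs C: [3 vs 5, 3 vs 5, 3 vs 6] → B does not strictly dominate C (column X: 3 ≤ 5)
  C vs A: [5 vs 5, 5 vs 6, 6 vs 4] → C does not strictly dominate A (column X: 5 ≤ 5)
  C vs B: [5 vs 3, 5 vs 3, 6 vs 3] → C strictly dominates B
No single strategy strictly dominates all others → no strictly dominant strategy.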